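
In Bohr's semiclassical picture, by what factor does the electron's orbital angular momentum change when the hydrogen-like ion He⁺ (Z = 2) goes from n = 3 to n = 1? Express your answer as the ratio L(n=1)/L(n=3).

1/3

L = nℏ depends only on n, so L ∝ n.
L(n=1)/L(n=3) = (1/3)^1 = 1/3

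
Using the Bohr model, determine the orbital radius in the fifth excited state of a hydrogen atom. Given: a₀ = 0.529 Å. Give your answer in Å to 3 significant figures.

r_n = n²a₀/Z = 6² × 0.529 / 1
    = 36 × 0.529 / 1 = 19.0 Å

19.0 Å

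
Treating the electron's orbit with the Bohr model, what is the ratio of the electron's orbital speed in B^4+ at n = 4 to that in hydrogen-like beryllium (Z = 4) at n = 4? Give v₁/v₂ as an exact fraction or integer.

v ∝ Z^1 · n^-1
v₁/v₂ = (5/4)^1 · (4/4)^-1 = 5/4

5/4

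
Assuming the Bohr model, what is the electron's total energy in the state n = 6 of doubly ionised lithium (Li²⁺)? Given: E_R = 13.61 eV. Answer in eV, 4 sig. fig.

-3.402 eV

E_n = −E_R·Z²/n² = −13.61 × 3²/6² = -3.402 eV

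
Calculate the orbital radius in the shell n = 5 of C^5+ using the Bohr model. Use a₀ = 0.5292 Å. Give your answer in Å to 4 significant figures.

2.205 Å

r_n = n²a₀/Z = 5² × 0.5292 / 6
    = 25 × 0.5292 / 6 = 2.205 Å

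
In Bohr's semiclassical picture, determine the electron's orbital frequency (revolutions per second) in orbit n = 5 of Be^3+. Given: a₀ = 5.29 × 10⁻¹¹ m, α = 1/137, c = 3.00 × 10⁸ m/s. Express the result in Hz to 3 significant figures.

r = n²a₀/Z = 3.31 × 10⁻¹⁰ m, v = Zαc/n = 1.75 × 10⁶ m/s
f = v/(2πr) = 8.43 × 10¹⁴ Hz

8.43 × 10¹⁴ Hz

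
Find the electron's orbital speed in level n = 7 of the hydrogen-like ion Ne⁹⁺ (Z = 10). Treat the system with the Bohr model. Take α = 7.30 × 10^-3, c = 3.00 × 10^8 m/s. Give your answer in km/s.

3130 km/s

v_n = Zαc/n = 10 × 0.00730 × 3.00 × 10^8 / 7
    = 3130 km/s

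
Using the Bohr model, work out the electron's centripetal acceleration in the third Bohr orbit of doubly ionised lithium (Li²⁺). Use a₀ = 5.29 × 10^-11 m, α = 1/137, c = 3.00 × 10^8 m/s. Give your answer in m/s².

3.02 × 10^22 m/s²

r = n²a₀/Z = 1.59 × 10^-10 m, v = Zαc/n = 2.19 × 10^6 m/s
a = v²/r = (2.19 × 10^6)² / 1.59 × 10^-10 = 3.02 × 10^22 m/s²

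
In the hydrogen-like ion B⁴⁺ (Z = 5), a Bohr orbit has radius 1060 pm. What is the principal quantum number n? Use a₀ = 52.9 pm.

10

r_n = n²a₀/Z ⇒ n² = rZ/a₀ = 1060 × 5 / 52.9 ≈ 100.19
n = 10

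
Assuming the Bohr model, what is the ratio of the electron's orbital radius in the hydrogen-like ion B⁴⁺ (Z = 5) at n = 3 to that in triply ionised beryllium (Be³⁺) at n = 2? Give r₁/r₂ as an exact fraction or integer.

r ∝ Z^-1 · n^2
r₁/r₂ = (5/4)^-1 · (3/2)^2 = 9/5

9/5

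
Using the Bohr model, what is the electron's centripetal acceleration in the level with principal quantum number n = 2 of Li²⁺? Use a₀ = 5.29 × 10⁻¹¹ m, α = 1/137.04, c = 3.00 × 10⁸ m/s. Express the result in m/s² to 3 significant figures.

1.53 × 10²³ m/s²

r = n²a₀/Z = 7.05 × 10⁻¹¹ m, v = Zαc/n = 3.28 × 10⁶ m/s
a = v²/r = (3.28 × 10⁶)² / 7.05 × 10⁻¹¹ = 1.53 × 10²³ m/s²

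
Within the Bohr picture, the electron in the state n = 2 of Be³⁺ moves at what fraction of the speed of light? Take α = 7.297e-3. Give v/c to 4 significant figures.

v_n = Zαc/n, so v/c = Zα/n = 4 × 0.007297 / 2 = 0.01459

0.01459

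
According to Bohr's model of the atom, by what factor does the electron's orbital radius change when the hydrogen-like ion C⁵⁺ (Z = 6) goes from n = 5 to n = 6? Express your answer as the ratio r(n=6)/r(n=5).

r ∝ Z^-1 · n^2; with Z fixed, r ∝ n^2.
r(n=6)/r(n=5) = (6/5)^2 = 36/25

36/25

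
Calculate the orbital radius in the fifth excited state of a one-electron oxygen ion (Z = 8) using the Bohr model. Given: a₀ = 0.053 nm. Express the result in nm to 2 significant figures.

0.24 nm

r_n = n²a₀/Z = 6² × 0.053 / 8
    = 36 × 0.053 / 8 = 0.24 nm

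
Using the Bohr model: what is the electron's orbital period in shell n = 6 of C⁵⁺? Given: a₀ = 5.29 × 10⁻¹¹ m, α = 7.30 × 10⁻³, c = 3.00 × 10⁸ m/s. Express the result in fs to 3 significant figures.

0.911 fs

r = n²a₀/Z = 6²·5.29 × 10⁻¹¹/6 = 3.17 × 10⁻¹⁰ m
v = Zαc/n = 6·0.00730·3.00 × 10⁸/6 = 2.19 × 10⁶ m/s
T = 2πr/v = 9.11 × 10⁻¹⁶ s = 0.911 fs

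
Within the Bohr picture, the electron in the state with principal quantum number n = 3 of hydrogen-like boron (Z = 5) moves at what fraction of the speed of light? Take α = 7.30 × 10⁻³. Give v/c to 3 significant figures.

v_n = Zαc/n, so v/c = Zα/n = 5 × 0.00730 / 3 = 0.0122

0.0122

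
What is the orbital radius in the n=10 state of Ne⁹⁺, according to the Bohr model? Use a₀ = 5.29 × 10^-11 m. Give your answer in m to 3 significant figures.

r_n = n²a₀/Z = 10² × 5.29 × 10^-11 / 10
    = 100 × 5.29 × 10^-11 / 10 = 5.29 × 10^-10 m

5.29 × 10^-10 m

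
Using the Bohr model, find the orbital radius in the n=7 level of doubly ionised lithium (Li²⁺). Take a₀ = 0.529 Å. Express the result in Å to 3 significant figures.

r_n = n²a₀/Z = 7² × 0.529 / 3
    = 49 × 0.529 / 3 = 8.64 Å

8.64 Å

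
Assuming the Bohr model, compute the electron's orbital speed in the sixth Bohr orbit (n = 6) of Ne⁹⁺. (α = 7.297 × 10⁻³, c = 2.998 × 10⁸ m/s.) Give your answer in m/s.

v_n = Zαc/n = 10 × 0.007297 × 2.998 × 10⁸ / 6
    = 3.646 × 10⁶ m/s

3.646 × 10⁶ m/s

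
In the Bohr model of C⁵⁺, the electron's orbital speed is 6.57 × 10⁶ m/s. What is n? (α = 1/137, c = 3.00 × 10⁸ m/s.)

2

v_n = Zαc/n ⇒ n = Zαc/v = 6 × 0.00730 × 3.00 × 10⁸ / 6.57 × 10⁶ ≈ 2.00
n = 2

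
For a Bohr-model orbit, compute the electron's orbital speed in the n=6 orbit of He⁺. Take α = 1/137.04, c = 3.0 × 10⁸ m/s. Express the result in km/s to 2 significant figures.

730 km/s

v_n = Zαc/n = 2 × 0.0073 × 3.0 × 10⁸ / 6
    = 730 km/s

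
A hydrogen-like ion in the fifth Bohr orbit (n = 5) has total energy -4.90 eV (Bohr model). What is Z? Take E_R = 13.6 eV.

E_n = −E_R Z²/n² ⇒ Z² = −E_n n²/E_R = 4.90 × 5² / 13.6 ≈ 9.01
Z = 3

3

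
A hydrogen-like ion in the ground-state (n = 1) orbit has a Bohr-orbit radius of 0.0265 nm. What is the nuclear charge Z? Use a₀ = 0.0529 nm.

2

r_n = n²a₀/Z ⇒ Z = n²a₀/r = 1² × 0.0529 / 0.0265 ≈ 2.00
Z = 2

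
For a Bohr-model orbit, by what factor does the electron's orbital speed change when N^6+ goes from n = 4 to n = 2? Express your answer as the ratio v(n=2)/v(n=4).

2

v ∝ Z^1 · n^-1; with Z fixed, v ∝ n^-1.
v(n=2)/v(n=4) = (2/4)^-1 = 2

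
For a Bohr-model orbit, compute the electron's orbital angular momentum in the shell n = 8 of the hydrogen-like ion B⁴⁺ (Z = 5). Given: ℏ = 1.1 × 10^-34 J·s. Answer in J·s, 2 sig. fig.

8.8 × 10^-34 J·s

L_n = nℏ = 8 × 1.1 × 10^-34 = 8.8 × 10^-34 J·s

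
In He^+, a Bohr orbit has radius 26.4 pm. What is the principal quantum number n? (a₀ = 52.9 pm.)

r_n = n²a₀/Z ⇒ n² = rZ/a₀ = 26.4 × 2 / 52.9 ≈ 1.00
n = 1

1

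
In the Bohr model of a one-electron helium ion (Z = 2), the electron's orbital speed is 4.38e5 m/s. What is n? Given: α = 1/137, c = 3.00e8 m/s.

v_n = Zαc/n ⇒ n = Zαc/v = 2 × 0.00730 × 3.00e8 / 4.38e5 ≈ 10.00
n = 10

10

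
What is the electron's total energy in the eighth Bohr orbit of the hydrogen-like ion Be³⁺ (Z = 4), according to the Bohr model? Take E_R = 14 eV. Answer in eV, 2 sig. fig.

E_n = −E_R·Z²/n² = −14 × 4²/8² = -3.5 eV

-3.5 eV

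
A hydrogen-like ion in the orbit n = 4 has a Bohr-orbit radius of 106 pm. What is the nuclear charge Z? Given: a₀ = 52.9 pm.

r_n = n²a₀/Z ⇒ Z = n²a₀/r = 4² × 52.9 / 106 ≈ 7.98
Z = 8

8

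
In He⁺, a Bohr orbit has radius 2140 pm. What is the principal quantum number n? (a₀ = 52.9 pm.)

9

r_n = n²a₀/Z ⇒ n² = rZ/a₀ = 2140 × 2 / 52.9 ≈ 80.91
n = 9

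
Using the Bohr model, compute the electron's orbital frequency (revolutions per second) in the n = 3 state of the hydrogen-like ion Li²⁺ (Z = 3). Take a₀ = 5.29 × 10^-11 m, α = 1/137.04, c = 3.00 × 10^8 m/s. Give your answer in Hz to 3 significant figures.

r = n²a₀/Z = 1.59 × 10^-10 m, v = Zαc/n = 2.19 × 10^6 m/s
f = v/(2πr) = 2.20 × 10^15 Hz

2.20 × 10^15 Hz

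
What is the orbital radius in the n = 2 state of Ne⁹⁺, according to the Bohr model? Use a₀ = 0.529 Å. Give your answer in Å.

r_n = n²a₀/Z = 2² × 0.529 / 10
    = 4 × 0.529 / 10 = 0.212 Å

0.212 Å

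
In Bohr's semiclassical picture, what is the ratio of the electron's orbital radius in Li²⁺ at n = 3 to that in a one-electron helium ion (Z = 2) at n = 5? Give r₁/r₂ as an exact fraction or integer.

6/25

r ∝ Z^-1 · n^2
r₁/r₂ = (3/2)^-1 · (3/5)^2 = 6/25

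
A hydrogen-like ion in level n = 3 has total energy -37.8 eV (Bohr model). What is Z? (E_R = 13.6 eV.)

E_n = −E_R Z²/n² ⇒ Z² = −E_n n²/E_R = 37.8 × 3² / 13.6 ≈ 25.01
Z = 5

5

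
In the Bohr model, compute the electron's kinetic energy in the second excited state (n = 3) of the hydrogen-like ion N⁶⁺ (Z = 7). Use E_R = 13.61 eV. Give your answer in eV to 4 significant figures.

For a Coulomb orbit the virial theorem gives K = −E_n.
E_n = −E_R·Z²/n², so K = E_R·Z²/n² = 13.61 × 7²/3² = 74.10 eV

74.10 eV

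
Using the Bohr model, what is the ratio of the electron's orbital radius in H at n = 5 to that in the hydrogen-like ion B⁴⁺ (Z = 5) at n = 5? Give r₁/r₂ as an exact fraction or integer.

5

r ∝ Z^-1 · n^2
r₁/r₂ = (1/5)^-1 · (5/5)^2 = 5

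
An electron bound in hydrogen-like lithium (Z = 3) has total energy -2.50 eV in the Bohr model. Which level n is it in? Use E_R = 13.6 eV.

7

E_n = −E_R Z²/n² ⇒ n² = E_R Z²/(−E_n) = 13.6 × 3² / 2.50 ≈ 48.96
n = 7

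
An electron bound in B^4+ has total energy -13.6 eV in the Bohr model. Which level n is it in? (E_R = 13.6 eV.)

5

E_n = −E_R Z²/n² ⇒ n² = E_R Z²/(−E_n) = 13.6 × 5² / 13.6 ≈ 25.00
n = 5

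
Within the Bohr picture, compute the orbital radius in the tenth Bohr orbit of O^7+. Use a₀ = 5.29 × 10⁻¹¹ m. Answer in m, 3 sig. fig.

6.61 × 10⁻¹⁰ m

r_n = n²a₀/Z = 10² × 5.29 × 10⁻¹¹ / 8
    = 100 × 5.29 × 10⁻¹¹ / 8 = 6.61 × 10⁻¹⁰ m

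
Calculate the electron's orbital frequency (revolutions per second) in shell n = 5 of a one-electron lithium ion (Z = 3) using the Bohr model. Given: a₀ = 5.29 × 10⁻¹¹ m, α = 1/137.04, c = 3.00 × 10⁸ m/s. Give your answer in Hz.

4.74 × 10¹⁴ Hz

r = n²a₀/Z = 4.41 × 10⁻¹⁰ m, v = Zαc/n = 1.31 × 10⁶ m/s
f = v/(2πr) = 4.74 × 10¹⁴ Hz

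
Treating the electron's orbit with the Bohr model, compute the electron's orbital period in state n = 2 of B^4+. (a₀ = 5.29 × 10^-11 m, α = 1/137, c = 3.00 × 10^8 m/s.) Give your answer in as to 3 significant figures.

48.6 as

r = n²a₀/Z = 2²·5.29 × 10^-11/5 = 4.23 × 10^-11 m
v = Zαc/n = 5·0.00730·3.00 × 10^8/2 = 5.47 × 10^6 m/s
T = 2πr/v = 4.86 × 10^-17 s = 48.6 as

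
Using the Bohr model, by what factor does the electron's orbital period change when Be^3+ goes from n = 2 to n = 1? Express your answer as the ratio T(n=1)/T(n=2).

1/8

T ∝ Z^-2 · n^3; with Z fixed, T ∝ n^3.
T(n=1)/T(n=2) = (1/2)^3 = 1/8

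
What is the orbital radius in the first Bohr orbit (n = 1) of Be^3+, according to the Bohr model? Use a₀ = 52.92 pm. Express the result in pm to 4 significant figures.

13.23 pm

r_n = n²a₀/Z = 1² × 52.92 / 4
    = 1 × 52.92 / 4 = 13.23 pm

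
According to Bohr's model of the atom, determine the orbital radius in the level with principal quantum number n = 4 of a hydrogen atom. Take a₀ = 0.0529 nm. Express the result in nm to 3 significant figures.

r_n = n²a₀/Z = 4² × 0.0529 / 1
    = 16 × 0.0529 / 1 = 0.846 nm

0.846 nm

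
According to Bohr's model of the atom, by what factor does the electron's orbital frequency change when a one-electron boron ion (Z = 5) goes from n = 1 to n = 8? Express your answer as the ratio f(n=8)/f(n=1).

1/512

f ∝ Z^2 · n^-3; with Z fixed, f ∝ n^-3.
f(n=8)/f(n=1) = (8/1)^-3 = 1/512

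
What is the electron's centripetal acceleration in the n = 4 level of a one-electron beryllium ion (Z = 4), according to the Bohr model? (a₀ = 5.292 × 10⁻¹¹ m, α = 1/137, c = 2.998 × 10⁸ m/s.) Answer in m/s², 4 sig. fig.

2.262 × 10²² m/s²

r = n²a₀/Z = 2.117 × 10⁻¹⁰ m, v = Zαc/n = 2.188 × 10⁶ m/s
a = v²/r = (2.188 × 10⁶)² / 2.117 × 10⁻¹⁰ = 2.262 × 10²² m/s²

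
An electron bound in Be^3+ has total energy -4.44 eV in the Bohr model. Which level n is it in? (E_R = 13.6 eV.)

E_n = −E_R Z²/n² ⇒ n² = E_R Z²/(−E_n) = 13.6 × 4² / 4.44 ≈ 49.01
n = 7

7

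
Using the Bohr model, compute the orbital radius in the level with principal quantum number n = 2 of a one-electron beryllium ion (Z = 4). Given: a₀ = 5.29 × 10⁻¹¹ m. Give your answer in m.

r_n = n²a₀/Z = 2² × 5.29 × 10⁻¹¹ / 4
    = 4 × 5.29 × 10⁻¹¹ / 4 = 5.29 × 10⁻¹¹ m

5.29 × 10⁻¹¹ m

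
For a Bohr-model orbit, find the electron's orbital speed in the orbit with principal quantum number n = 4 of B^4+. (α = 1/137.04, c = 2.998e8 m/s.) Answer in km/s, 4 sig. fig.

2735 km/s

v_n = Zαc/n = 5 × 0.007297 × 2.998e8 / 4
    = 2735 km/s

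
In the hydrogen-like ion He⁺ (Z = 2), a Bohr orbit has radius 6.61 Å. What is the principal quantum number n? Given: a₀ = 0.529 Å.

5

r_n = n²a₀/Z ⇒ n² = rZ/a₀ = 6.61 × 2 / 0.529 ≈ 24.99
n = 5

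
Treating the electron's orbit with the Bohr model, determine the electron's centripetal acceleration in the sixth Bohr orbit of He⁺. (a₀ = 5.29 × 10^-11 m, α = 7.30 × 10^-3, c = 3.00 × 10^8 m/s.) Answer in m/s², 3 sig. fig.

r = n²a₀/Z = 9.52 × 10^-10 m, v = Zαc/n = 7.30 × 10^5 m/s
a = v²/r = (7.30 × 10^5)² / 9.52 × 10^-10 = 5.60 × 10^20 m/s²

5.60 × 10^20 m/s²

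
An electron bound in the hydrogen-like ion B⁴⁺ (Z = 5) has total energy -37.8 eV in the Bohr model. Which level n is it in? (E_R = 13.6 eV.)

E_n = −E_R Z²/n² ⇒ n² = E_R Z²/(−E_n) = 13.6 × 5² / 37.8 ≈ 8.99
n = 3

3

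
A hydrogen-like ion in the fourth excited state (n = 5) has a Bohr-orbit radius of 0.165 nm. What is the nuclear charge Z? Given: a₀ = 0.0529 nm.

8

r_n = n²a₀/Z ⇒ Z = n²a₀/r = 5² × 0.0529 / 0.165 ≈ 8.02
Z = 8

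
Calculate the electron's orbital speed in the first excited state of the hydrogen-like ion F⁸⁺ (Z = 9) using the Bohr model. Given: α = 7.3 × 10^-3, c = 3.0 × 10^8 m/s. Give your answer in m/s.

v_n = Zαc/n = 9 × 0.0073 × 3.0 × 10^8 / 2
    = 9.9 × 10^6 m/s

9.9 × 10^6 m/s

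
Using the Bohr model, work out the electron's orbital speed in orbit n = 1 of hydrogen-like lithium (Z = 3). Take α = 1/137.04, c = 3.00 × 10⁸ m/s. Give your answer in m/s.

v_n = Zαc/n = 3 × 0.00730 × 3.00 × 10⁸ / 1
    = 6.57 × 10⁶ m/s

6.57 × 10⁶ m/s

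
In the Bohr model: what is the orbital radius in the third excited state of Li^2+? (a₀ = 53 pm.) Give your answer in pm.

280 pm

r_n = n²a₀/Z = 4² × 53 / 3
    = 16 × 53 / 3 = 280 pm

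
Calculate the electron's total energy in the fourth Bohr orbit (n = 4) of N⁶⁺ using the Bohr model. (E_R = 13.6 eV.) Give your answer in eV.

E_n = −E_R·Z²/n² = −13.6 × 7²/4² = -41.6 eV

-41.6 eV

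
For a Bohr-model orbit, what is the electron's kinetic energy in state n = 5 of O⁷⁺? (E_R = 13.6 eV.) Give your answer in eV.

For a Coulomb orbit the virial theorem gives K = −E_n.
E_n = −E_R·Z²/n², so K = E_R·Z²/n² = 13.6 × 8²/5² = 34.8 eV

34.8 eV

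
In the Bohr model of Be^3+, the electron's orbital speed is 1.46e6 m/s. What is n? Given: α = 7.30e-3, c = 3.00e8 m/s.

6

v_n = Zαc/n ⇒ n = Zαc/v = 4 × 0.00730 × 3.00e8 / 1.46e6 ≈ 6.00
n = 6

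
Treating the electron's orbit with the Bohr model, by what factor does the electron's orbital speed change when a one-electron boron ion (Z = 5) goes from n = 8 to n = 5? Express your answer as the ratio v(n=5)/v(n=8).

v ∝ Z^1 · n^-1; with Z fixed, v ∝ n^-1.
v(n=5)/v(n=8) = (5/8)^-1 = 8/5

8/5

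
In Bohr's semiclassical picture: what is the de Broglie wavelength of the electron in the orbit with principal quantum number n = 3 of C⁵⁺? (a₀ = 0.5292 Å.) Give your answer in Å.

The Bohr quantisation condition is nλ = 2πr_n.
r_n = n²a₀/Z = 0.7938 Å
λ = 2πr_n/n = 2π·0.7938/3 = 1.663 Å

1.663 Å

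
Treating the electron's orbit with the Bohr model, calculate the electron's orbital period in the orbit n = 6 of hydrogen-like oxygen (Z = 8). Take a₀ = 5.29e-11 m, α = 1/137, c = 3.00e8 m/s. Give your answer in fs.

r = n²a₀/Z = 6²·5.29e-11/8 = 2.38e-10 m
v = Zαc/n = 8·0.00730·3.00e8/6 = 2.92e6 m/s
T = 2πr/v = 5.12e-16 s = 0.512 fs

0.512 fs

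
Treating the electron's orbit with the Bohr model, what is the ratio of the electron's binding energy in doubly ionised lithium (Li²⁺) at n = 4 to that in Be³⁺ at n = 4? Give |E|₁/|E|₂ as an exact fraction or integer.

9/16

|E| ∝ Z^2 · n^-2
|E|₁/|E|₂ = (3/4)^2 · (4/4)^-2 = 9/16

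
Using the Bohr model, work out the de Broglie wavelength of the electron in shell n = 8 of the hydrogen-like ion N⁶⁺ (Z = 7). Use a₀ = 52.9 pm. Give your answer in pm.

The Bohr quantisation condition is nλ = 2πr_n.
r_n = n²a₀/Z = 484 pm
λ = 2πr_n/n = 2π·484/8 = 380 pm

380 pm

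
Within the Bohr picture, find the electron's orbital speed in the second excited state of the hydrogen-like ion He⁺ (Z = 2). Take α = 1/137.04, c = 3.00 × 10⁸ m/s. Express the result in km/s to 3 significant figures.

1460 km/s

v_n = Zαc/n = 2 × 0.00730 × 3.00 × 10⁸ / 3
    = 1460 km/s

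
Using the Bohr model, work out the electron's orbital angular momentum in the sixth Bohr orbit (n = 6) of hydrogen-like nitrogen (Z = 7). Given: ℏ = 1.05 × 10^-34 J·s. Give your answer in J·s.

L_n = nℏ = 6 × 1.05 × 10^-34 = 6.30 × 10^-34 J·s

6.30 × 10^-34 J·s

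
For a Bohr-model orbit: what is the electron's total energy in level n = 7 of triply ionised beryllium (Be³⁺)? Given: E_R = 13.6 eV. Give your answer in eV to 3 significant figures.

E_n = −E_R·Z²/n² = −13.6 × 4²/7² = -4.44 eV

-4.44 eV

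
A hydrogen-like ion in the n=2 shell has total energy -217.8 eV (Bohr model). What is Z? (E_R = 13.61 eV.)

8

E_n = −E_R Z²/n² ⇒ Z² = −E_n n²/E_R = 217.8 × 2² / 13.61 ≈ 64.01
Z = 8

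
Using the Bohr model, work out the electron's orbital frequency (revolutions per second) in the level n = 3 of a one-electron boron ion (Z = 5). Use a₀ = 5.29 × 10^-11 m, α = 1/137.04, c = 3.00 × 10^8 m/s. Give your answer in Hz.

6.10 × 10^15 Hz

r = n²a₀/Z = 9.52 × 10^-11 m, v = Zαc/n = 3.65 × 10^6 m/s
f = v/(2πr) = 6.10 × 10^15 Hz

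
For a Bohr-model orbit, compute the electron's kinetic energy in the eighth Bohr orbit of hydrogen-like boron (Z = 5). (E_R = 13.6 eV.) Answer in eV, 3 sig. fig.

5.31 eV

For a Coulomb orbit the virial theorem gives K = −E_n.
E_n = −E_R·Z²/n², so K = E_R·Z²/n² = 13.6 × 5²/8² = 5.31 eV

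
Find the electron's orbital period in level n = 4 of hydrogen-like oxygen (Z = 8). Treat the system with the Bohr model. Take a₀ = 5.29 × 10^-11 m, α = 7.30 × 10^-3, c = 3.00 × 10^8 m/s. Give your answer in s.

r = n²a₀/Z = 4²·5.29 × 10^-11/8 = 1.06 × 10^-10 m
v = Zαc/n = 8·0.00730·3.00 × 10^8/4 = 4.38 × 10^6 m/s
T = 2πr/v = 1.52 × 10^-16 s

1.52 × 10^-16 s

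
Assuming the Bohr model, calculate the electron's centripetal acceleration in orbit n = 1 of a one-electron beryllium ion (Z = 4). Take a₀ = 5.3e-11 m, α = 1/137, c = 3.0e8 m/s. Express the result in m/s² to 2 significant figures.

r = n²a₀/Z = 1.3e-11 m, v = Zαc/n = 8.8e6 m/s
a = v²/r = (8.8e6)² / 1.3e-11 = 5.8e24 m/s²

5.8e24 m/s²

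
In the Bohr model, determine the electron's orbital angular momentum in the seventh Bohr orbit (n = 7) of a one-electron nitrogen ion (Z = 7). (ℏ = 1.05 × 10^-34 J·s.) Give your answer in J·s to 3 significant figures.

L_n = nℏ = 7 × 1.05 × 10^-34 = 7.35 × 10^-34 J·s

7.35 × 10^-34 J·s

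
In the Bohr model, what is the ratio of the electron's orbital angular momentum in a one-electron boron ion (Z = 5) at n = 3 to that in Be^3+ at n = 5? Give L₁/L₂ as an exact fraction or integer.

L = nℏ is independent of Z.
L₁/L₂ = n₁/n₂ = 3/5 = 3/5

3/5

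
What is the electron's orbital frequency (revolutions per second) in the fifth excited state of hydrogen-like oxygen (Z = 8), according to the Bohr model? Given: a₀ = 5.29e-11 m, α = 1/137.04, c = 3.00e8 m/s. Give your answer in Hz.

1.95e15 Hz

r = n²a₀/Z = 2.38e-10 m, v = Zαc/n = 2.92e6 m/s
f = v/(2πr) = 1.95e15 Hz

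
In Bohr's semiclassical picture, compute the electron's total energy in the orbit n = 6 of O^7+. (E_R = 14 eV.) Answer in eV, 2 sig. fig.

-25 eV

E_n = −E_R·Z²/n² = −14 × 8²/6² = -25 eV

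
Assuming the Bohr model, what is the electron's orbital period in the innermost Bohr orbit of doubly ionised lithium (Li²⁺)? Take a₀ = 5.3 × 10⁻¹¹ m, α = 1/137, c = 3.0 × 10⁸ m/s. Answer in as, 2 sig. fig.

17 as

r = n²a₀/Z = 1²·5.3 × 10⁻¹¹/3 = 1.8 × 10⁻¹¹ m
v = Zαc/n = 3·0.0073·3.0 × 10⁸/1 = 6.6 × 10⁶ m/s
T = 2πr/v = 1.7 × 10⁻¹⁷ s = 17 as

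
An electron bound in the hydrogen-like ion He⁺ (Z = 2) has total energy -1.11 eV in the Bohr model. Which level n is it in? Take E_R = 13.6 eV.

E_n = −E_R Z²/n² ⇒ n² = E_R Z²/(−E_n) = 13.6 × 2² / 1.11 ≈ 49.01
n = 7

7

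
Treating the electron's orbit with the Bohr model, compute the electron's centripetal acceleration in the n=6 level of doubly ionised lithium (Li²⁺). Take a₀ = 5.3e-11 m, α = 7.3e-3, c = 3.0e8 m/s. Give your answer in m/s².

1.9e21 m/s²

r = n²a₀/Z = 6.4e-10 m, v = Zαc/n = 1.1e6 m/s
a = v²/r = (1.1e6)² / 6.4e-10 = 1.9e21 m/s²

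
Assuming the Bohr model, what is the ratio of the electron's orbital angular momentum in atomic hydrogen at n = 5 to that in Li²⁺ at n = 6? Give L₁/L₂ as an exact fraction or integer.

5/6

L = nℏ is independent of Z.
L₁/L₂ = n₁/n₂ = 5/6 = 5/6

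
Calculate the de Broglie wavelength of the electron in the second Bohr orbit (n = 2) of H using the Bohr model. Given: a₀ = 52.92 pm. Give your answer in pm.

The Bohr quantisation condition is nλ = 2πr_n.
r_n = n²a₀/Z = 211.7 pm
λ = 2πr_n/n = 2π·211.7/2 = 665.0 pm

665.0 pm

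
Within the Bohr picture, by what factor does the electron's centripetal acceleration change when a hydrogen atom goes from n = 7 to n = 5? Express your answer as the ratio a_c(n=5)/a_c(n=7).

a_c ∝ Z^3 · n^-4; with Z fixed, a_c ∝ n^-4.
a_c(n=5)/a_c(n=7) = (5/7)^-4 = 2401/625

2401/625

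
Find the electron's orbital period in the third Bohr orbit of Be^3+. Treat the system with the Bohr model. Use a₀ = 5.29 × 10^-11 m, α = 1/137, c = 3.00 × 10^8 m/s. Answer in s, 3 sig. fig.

2.56 × 10^-16 s

r = n²a₀/Z = 3²·5.29 × 10^-11/4 = 1.19 × 10^-10 m
v = Zαc/n = 4·0.00730·3.00 × 10^8/3 = 2.92 × 10^6 m/s
T = 2πr/v = 2.56 × 10^-16 s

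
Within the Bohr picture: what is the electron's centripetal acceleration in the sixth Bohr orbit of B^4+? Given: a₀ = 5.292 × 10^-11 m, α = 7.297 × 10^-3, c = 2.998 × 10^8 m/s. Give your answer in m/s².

r = n²a₀/Z = 3.810 × 10^-10 m, v = Zαc/n = 1.823 × 10^6 m/s
a = v²/r = (1.823 × 10^6)² / 3.810 × 10^-10 = 8.722 × 10^21 m/s²

8.722 × 10^21 m/s²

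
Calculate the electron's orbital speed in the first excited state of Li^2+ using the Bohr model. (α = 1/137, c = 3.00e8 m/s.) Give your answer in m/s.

v_n = Zαc/n = 3 × 0.00730 × 3.00e8 / 2
    = 3.28e6 m/s

3.28e6 m/s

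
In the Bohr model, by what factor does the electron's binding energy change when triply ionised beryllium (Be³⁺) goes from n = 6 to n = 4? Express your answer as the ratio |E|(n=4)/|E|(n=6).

9/4

|E| ∝ Z^2 · n^-2; with Z fixed, |E| ∝ n^-2.
|E|(n=4)/|E|(n=6) = (4/6)^-2 = 9/4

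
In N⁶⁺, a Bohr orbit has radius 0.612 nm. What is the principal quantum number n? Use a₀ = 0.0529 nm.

r_n = n²a₀/Z ⇒ n² = rZ/a₀ = 0.612 × 7 / 0.0529 ≈ 80.98
n = 9

9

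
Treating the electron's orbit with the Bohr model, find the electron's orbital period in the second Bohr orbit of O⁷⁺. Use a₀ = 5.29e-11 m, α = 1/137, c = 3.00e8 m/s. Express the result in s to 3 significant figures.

r = n²a₀/Z = 2²·5.29e-11/8 = 2.65e-11 m
v = Zαc/n = 8·0.00730·3.00e8/2 = 8.76e6 m/s
T = 2πr/v = 1.90e-17 s

1.90e-17 s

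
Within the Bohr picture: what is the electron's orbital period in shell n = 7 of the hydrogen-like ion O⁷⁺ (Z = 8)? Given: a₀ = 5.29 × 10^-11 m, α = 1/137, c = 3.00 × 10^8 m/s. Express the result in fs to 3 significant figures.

0.813 fs

r = n²a₀/Z = 7²·5.29 × 10^-11/8 = 3.24 × 10^-10 m
v = Zαc/n = 8·0.00730·3.00 × 10^8/7 = 2.50 × 10^6 m/s
T = 2πr/v = 8.13 × 10^-16 s = 0.813 fs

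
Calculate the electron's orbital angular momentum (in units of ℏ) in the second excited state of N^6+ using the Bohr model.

L_n = nℏ, so L/ℏ = n = 3.

3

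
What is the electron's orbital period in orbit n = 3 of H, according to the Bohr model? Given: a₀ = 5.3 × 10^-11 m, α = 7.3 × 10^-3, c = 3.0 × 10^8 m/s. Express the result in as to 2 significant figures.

r = n²a₀/Z = 3²·5.3 × 10^-11/1 = 4.8 × 10^-10 m
v = Zαc/n = 1·0.0073·3.0 × 10^8/3 = 7.3 × 10^5 m/s
T = 2πr/v = 4.1 × 10^-15 s = 4100 as

4100 as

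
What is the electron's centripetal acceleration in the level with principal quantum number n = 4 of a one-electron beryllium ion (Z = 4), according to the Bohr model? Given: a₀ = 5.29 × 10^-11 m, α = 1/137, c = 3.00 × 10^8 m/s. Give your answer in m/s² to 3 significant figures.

r = n²a₀/Z = 2.12 × 10^-10 m, v = Zαc/n = 2.19 × 10^6 m/s
a = v²/r = (2.19 × 10^6)² / 2.12 × 10^-10 = 2.27 × 10^22 m/s²

2.27 × 10^22 m/s²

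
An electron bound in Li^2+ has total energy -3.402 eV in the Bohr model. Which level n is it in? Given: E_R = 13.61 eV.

E_n = −E_R Z²/n² ⇒ n² = E_R Z²/(−E_n) = 13.61 × 3² / 3.402 ≈ 36.01
n = 6

6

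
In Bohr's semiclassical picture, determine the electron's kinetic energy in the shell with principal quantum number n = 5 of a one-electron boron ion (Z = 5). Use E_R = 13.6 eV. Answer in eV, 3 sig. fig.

For a Coulomb orbit the virial theorem gives K = −E_n.
E_n = −E_R·Z²/n², so K = E_R·Z²/n² = 13.6 × 5²/5² = 13.6 eV

13.6 eV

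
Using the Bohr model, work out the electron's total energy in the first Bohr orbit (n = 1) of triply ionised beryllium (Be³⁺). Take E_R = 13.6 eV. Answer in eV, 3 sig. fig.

E_n = −E_R·Z²/n² = −13.6 × 4²/1² = -218 eV

-218 eV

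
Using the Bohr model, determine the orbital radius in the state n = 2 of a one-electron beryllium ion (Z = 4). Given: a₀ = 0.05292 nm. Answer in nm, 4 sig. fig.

r_n = n²a₀/Z = 2² × 0.05292 / 4
    = 4 × 0.05292 / 4 = 0.05292 nm

0.05292 nm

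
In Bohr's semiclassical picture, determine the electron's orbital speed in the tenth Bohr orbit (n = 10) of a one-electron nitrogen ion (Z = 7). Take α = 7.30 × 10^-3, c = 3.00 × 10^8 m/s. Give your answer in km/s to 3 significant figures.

1530 km/s

v_n = Zαc/n = 7 × 0.00730 × 3.00 × 10^8 / 10
    = 1530 km/s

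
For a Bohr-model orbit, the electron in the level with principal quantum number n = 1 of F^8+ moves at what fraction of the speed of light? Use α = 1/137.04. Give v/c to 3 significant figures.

v_n = Zαc/n, so v/c = Zα/n = 9 × 0.00730 / 1 = 0.0657

0.0657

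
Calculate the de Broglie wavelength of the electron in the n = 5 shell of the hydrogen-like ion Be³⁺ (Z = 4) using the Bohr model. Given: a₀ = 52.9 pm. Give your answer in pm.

The Bohr quantisation condition is nλ = 2πr_n.
r_n = n²a₀/Z = 331 pm
λ = 2πr_n/n = 2π·331/5 = 415 pm

415 pm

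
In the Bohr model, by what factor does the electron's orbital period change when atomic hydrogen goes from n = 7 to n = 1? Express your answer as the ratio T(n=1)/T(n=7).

1/343

T ∝ Z^-2 · n^3; with Z fixed, T ∝ n^3.
T(n=1)/T(n=7) = (1/7)^3 = 1/343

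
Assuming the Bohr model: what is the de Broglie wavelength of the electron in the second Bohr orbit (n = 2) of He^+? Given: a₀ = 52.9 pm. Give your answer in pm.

The Bohr quantisation condition is nλ = 2πr_n.
r_n = n²a₀/Z = 106 pm
λ = 2πr_n/n = 2π·106/2 = 332 pm

332 pm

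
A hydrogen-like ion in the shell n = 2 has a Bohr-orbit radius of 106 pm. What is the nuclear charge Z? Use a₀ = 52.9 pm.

r_n = n²a₀/Z ⇒ Z = n²a₀/r = 2² × 52.9 / 106 ≈ 2.00
Z = 2

2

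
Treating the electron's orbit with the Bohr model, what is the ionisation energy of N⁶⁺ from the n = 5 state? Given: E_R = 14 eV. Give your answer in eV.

27 eV

E_n = −E_R·Z²/n² = −14 × 7²/5² eV = -27 eV
Ionisation energy = −E_n = 27 eV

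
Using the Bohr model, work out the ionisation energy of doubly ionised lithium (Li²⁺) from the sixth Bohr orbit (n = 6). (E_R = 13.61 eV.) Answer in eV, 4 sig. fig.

3.402 eV

E_n = −E_R·Z²/n² = −13.61 × 3²/6² eV = -3.402 eV
Ionisation energy = −E_n = 3.402 eV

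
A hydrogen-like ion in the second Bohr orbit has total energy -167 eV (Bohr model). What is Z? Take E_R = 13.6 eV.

7

E_n = −E_R Z²/n² ⇒ Z² = −E_n n²/E_R = 167 × 2² / 13.6 ≈ 49.12
Z = 7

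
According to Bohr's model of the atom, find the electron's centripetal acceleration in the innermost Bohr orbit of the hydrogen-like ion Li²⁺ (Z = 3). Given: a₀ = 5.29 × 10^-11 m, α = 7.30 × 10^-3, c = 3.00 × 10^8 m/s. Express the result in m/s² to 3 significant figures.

2.45 × 10^24 m/s²

r = n²a₀/Z = 1.76 × 10^-11 m, v = Zαc/n = 6.57 × 10^6 m/s
a = v²/r = (6.57 × 10^6)² / 1.76 × 10^-11 = 2.45 × 10^24 m/s²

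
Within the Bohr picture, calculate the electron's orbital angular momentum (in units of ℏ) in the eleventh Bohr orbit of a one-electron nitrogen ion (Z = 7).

11

L_n = nℏ, so L/ℏ = n = 11.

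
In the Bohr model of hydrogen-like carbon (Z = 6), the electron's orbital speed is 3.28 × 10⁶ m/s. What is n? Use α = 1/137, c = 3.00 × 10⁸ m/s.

v_n = Zαc/n ⇒ n = Zαc/v = 6 × 0.00730 × 3.00 × 10⁸ / 3.28 × 10⁶ ≈ 4.01
n = 4

4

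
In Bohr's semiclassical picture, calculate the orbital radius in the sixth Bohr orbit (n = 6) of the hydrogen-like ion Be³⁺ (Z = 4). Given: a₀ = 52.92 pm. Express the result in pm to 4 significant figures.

r_n = n²a₀/Z = 6² × 52.92 / 4
    = 36 × 52.92 / 4 = 476.3 pm

476.3 pm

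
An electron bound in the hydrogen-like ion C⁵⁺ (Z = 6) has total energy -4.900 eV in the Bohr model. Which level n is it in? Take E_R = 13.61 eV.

E_n = −E_R Z²/n² ⇒ n² = E_R Z²/(−E_n) = 13.61 × 6² / 4.900 ≈ 99.99
n = 10

10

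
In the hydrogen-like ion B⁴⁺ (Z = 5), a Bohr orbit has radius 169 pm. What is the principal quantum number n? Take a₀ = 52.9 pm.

r_n = n²a₀/Z ⇒ n² = rZ/a₀ = 169 × 5 / 52.9 ≈ 15.97
n = 4

4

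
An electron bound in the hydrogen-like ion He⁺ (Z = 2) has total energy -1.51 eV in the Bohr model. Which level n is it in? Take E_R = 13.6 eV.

6

E_n = −E_R Z²/n² ⇒ n² = E_R Z²/(−E_n) = 13.6 × 2² / 1.51 ≈ 36.03
n = 6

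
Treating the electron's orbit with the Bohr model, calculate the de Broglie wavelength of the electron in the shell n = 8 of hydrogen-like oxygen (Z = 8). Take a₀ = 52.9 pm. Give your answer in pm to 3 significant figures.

332 pm

The Bohr quantisation condition is nλ = 2πr_n.
r_n = n²a₀/Z = 423 pm
λ = 2πr_n/n = 2π·423/8 = 332 pm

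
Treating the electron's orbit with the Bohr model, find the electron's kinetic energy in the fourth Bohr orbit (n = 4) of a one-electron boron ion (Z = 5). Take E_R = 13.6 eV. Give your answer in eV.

For a Coulomb orbit the virial theorem gives K = −E_n.
E_n = −E_R·Z²/n², so K = E_R·Z²/n² = 13.6 × 5²/4² = 21.2 eV

21.2 eV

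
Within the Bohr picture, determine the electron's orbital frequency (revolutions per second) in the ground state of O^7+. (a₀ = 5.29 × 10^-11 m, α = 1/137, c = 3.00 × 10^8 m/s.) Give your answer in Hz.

r = n²a₀/Z = 6.61 × 10^-12 m, v = Zαc/n = 1.75 × 10^7 m/s
f = v/(2πr) = 4.22 × 10^17 Hz

4.22 × 10^17 Hz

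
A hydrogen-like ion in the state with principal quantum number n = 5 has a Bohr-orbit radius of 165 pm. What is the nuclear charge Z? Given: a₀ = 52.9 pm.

8

r_n = n²a₀/Z ⇒ Z = n²a₀/r = 5² × 52.9 / 165 ≈ 8.02
Z = 8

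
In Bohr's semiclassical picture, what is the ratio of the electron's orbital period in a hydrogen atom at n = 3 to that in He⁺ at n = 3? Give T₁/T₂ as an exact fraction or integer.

4

T ∝ Z^-2 · n^3
T₁/T₂ = (1/2)^-2 · (3/3)^3 = 4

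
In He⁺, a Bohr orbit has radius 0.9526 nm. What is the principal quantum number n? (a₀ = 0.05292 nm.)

r_n = n²a₀/Z ⇒ n² = rZ/a₀ = 0.9526 × 2 / 0.05292 ≈ 36.00
n = 6

6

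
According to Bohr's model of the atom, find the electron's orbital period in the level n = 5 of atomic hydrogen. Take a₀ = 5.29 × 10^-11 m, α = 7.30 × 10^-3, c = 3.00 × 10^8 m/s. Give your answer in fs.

19.0 fs

r = n²a₀/Z = 5²·5.29 × 10^-11/1 = 1.32 × 10^-9 m
v = Zαc/n = 1·0.00730·3.00 × 10^8/5 = 4.38 × 10^5 m/s
T = 2πr/v = 1.90 × 10^-14 s = 19.0 fs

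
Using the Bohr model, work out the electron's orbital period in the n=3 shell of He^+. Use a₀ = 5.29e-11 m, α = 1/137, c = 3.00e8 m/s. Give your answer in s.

1.02e-15 s

r = n²a₀/Z = 3²·5.29e-11/2 = 2.38e-10 m
v = Zαc/n = 2·0.00730·3.00e8/3 = 1.46e6 m/s
T = 2πr/v = 1.02e-15 s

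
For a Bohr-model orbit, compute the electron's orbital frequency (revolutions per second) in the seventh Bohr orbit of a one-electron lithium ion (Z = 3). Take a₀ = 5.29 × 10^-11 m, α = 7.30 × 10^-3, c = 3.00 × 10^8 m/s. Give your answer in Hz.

1.73 × 10^14 Hz

r = n²a₀/Z = 8.64 × 10^-10 m, v = Zαc/n = 9.39 × 10^5 m/s
f = v/(2πr) = 1.73 × 10^14 Hz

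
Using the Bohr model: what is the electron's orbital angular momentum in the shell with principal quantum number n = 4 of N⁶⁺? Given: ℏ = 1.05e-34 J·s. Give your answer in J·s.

L_n = nℏ = 4 × 1.05e-34 = 4.20e-34 J·s

4.20e-34 J·s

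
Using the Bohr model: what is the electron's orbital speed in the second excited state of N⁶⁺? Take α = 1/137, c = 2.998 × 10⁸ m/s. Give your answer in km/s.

5106 km/s

v_n = Zαc/n = 7 × 0.007299 × 2.998 × 10⁸ / 3
    = 5106 km/s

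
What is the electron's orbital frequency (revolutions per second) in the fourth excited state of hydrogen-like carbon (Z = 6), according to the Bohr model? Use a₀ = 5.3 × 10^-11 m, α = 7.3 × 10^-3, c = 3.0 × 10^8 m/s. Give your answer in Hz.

1.9 × 10^15 Hz

r = n²a₀/Z = 2.2 × 10^-10 m, v = Zαc/n = 2.6 × 10^6 m/s
f = v/(2πr) = 1.9 × 10^15 Hz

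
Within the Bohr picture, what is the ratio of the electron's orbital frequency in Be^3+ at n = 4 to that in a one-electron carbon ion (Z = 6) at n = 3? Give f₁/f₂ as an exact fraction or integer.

f ∝ Z^2 · n^-3
f₁/f₂ = (4/6)^2 · (4/3)^-3 = 3/16

3/16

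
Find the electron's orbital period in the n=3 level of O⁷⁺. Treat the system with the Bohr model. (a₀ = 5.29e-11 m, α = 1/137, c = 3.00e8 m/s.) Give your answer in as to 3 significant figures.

64.0 as

r = n²a₀/Z = 3²·5.29e-11/8 = 5.95e-11 m
v = Zαc/n = 8·0.00730·3.00e8/3 = 5.84e6 m/s
T = 2πr/v = 6.40e-17 s = 64.0 as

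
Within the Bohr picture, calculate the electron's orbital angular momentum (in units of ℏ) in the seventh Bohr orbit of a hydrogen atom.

L_n = nℏ, so L/ℏ = n = 7.

7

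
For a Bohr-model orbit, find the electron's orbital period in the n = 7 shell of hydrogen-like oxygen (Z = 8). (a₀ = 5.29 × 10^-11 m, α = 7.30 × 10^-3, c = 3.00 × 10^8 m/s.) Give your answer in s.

r = n²a₀/Z = 7²·5.29 × 10^-11/8 = 3.24 × 10^-10 m
v = Zαc/n = 8·0.00730·3.00 × 10^8/7 = 2.50 × 10^6 m/s
T = 2πr/v = 8.13 × 10^-16 s

8.13 × 10^-16 s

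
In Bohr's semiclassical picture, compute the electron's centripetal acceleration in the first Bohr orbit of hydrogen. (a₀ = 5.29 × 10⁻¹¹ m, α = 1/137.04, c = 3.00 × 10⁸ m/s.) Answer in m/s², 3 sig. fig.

9.06 × 10²² m/s²

r = n²a₀/Z = 5.29 × 10⁻¹¹ m, v = Zαc/n = 2.19 × 10⁶ m/s
a = v²/r = (2.19 × 10⁶)² / 5.29 × 10⁻¹¹ = 9.06 × 10²² m/s²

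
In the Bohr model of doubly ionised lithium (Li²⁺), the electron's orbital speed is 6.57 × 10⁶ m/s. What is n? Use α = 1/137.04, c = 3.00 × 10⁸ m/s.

v_n = Zαc/n ⇒ n = Zαc/v = 3 × 0.00730 × 3.00 × 10⁸ / 6.57 × 10⁶ ≈ 1.00
n = 1

1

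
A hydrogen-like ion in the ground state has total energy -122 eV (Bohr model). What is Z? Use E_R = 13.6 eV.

3

E_n = −E_R Z²/n² ⇒ Z² = −E_n n²/E_R = 122 × 1² / 13.6 ≈ 8.97
Z = 3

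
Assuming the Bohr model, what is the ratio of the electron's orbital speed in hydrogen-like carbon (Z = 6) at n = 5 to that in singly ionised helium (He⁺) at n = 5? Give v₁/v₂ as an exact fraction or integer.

3

v ∝ Z^1 · n^-1
v₁/v₂ = (6/2)^1 · (5/5)^-1 = 3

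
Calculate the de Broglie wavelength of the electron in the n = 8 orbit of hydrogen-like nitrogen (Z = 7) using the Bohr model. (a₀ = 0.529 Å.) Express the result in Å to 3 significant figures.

3.80 Å

The Bohr quantisation condition is nλ = 2πr_n.
r_n = n²a₀/Z = 4.84 Å
λ = 2πr_n/n = 2π·4.84/8 = 3.80 Å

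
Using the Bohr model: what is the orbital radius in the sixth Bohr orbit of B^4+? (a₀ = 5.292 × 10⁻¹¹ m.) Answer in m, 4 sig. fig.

r_n = n²a₀/Z = 6² × 5.292 × 10⁻¹¹ / 5
    = 36 × 5.292 × 10⁻¹¹ / 5 = 3.810 × 10⁻¹⁰ m

3.810 × 10⁻¹⁰ m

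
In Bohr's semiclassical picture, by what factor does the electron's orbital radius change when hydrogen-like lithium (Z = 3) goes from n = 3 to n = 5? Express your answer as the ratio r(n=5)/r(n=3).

r ∝ Z^-1 · n^2; with Z fixed, r ∝ n^2.
r(n=5)/r(n=3) = (5/3)^2 = 25/9

25/9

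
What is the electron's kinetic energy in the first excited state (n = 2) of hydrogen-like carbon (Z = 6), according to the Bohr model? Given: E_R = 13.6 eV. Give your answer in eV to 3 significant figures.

122 eV

For a Coulomb orbit the virial theorem gives K = −E_n.
E_n = −E_R·Z²/n², so K = E_R·Z²/n² = 13.6 × 6²/2² = 122 eV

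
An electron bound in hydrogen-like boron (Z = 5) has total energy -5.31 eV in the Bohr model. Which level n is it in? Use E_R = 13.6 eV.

E_n = −E_R Z²/n² ⇒ n² = E_R Z²/(−E_n) = 13.6 × 5² / 5.31 ≈ 64.03
n = 8

8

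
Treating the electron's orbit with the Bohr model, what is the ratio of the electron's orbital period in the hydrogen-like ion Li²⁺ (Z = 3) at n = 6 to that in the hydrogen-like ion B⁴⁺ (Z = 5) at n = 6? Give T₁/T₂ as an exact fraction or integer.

25/9

T ∝ Z^-2 · n^3
T₁/T₂ = (3/5)^-2 · (6/6)^3 = 25/9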